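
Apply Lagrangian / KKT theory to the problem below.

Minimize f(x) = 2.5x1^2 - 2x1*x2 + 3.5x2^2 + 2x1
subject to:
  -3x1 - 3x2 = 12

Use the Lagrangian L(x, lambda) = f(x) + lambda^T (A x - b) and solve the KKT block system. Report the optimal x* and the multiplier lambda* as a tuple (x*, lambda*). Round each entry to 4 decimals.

Form the Lagrangian:
  L(x, lambda) = (1/2) x^T Q x + c^T x + lambda^T (A x - b)
Stationarity (grad_x L = 0): Q x + c + A^T lambda = 0.
Primal feasibility: A x = b.

This gives the KKT block system:
  [ Q   A^T ] [ x     ]   [-c ]
  [ A    0  ] [ lambda ] = [ b ]

Solving the linear system:
  x*      = (-2.375, -1.625)
  lambda* = (-2.2083)
  f(x*)   = 10.875

x* = (-2.375, -1.625), lambda* = (-2.2083)


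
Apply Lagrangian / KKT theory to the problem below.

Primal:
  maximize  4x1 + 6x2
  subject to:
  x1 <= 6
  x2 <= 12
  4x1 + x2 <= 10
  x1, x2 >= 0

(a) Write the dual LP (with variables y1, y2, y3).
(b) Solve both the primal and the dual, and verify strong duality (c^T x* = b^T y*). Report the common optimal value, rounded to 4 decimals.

The standard primal-dual pair for 'max c^T x s.t. A x <= b, x >= 0' is:
  Dual:  min b^T y  s.t.  A^T y >= c,  y >= 0.

So the dual LP is:
  minimize  6y1 + 12y2 + 10y3
  subject to:
    y1 + 4y3 >= 4
    y2 + y3 >= 6
    y1, y2, y3 >= 0

Solving the primal: x* = (0, 10).
  primal value c^T x* = 60.
Solving the dual: y* = (0, 0, 6).
  dual value b^T y* = 60.
Strong duality: c^T x* = b^T y*. Confirmed.

60


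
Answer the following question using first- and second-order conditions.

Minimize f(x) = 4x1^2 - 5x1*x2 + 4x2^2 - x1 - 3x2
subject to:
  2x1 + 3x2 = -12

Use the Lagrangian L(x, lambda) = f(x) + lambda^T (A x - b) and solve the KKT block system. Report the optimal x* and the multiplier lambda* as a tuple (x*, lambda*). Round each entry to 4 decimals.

Form the Lagrangian:
  L(x, lambda) = (1/2) x^T Q x + c^T x + lambda^T (A x - b)
Stationarity (grad_x L = 0): Q x + c + A^T lambda = 0.
Primal feasibility: A x = b.

This gives the KKT block system:
  [ Q   A^T ] [ x     ]   [-c ]
  [ A    0  ] [ lambda ] = [ b ]

Solving the linear system:
  x*      = (-2.3232, -2.4512)
  lambda* = (3.6646)
  f(x*)   = 26.8262

x* = (-2.3232, -2.4512), lambda* = (3.6646)


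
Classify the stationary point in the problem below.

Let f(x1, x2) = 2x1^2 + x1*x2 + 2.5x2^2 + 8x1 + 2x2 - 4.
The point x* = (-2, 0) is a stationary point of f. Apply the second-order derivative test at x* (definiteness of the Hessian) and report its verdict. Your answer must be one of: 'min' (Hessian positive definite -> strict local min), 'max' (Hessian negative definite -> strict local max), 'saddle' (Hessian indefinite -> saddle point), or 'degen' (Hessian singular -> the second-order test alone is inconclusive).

Compute the Hessian H = grad^2 f:
  H = [[4, 1], [1, 5]]
Verify stationarity: grad f(x*) = H x* + g = (0, 0).
Eigenvalues of H: 3.382, 5.618.
Both eigenvalues > 0, so H is positive definite -> x* is a strict local min.

min


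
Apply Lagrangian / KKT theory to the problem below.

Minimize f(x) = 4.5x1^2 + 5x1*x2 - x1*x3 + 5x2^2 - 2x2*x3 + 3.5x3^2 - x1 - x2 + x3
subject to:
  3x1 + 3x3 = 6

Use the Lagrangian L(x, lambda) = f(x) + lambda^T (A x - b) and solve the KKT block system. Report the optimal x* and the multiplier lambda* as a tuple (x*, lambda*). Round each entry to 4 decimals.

Form the Lagrangian:
  L(x, lambda) = (1/2) x^T Q x + c^T x + lambda^T (A x - b)
Stationarity (grad_x L = 0): Q x + c + A^T lambda = 0.
Primal feasibility: A x = b.

This gives the KKT block system:
  [ Q   A^T ] [ x     ]   [-c ]
  [ A    0  ] [ lambda ] = [ b ]

Solving the linear system:
  x*      = (1.1069, -0.2748, 0.8931)
  lambda* = (-2.2316)
  f(x*)   = 6.7252

x* = (1.1069, -0.2748, 0.8931), lambda* = (-2.2316)


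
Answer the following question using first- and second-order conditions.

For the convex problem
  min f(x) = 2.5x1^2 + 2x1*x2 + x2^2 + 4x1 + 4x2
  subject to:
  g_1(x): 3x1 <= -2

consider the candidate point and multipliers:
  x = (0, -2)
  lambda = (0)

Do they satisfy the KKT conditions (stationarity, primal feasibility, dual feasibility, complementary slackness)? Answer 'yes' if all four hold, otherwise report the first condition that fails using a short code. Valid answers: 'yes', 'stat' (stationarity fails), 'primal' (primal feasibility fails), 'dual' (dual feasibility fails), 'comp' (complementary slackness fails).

Gradient of f: grad f(x) = Q x + c = (0, 0)
Constraint values g_i(x) = a_i^T x - b_i:
  g_1((0, -2)) = 2
Stationarity residual: grad f(x) + sum_i lambda_i a_i = (0, 0)
  -> stationarity OK
Primal feasibility (all g_i <= 0): FAILS
Dual feasibility (all lambda_i >= 0): OK
Complementary slackness (lambda_i * g_i(x) = 0 for all i): OK

Verdict: the first failing condition is primal_feasibility -> primal.

primal


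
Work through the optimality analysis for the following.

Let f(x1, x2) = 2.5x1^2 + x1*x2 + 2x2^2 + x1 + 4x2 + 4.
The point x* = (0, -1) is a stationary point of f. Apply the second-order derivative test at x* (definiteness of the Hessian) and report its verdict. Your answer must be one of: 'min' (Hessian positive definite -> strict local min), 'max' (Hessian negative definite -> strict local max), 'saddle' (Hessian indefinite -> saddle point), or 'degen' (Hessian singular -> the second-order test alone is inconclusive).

Compute the Hessian H = grad^2 f:
  H = [[5, 1], [1, 4]]
Verify stationarity: grad f(x*) = H x* + g = (0, 0).
Eigenvalues of H: 3.382, 5.618.
Both eigenvalues > 0, so H is positive definite -> x* is a strict local min.

min


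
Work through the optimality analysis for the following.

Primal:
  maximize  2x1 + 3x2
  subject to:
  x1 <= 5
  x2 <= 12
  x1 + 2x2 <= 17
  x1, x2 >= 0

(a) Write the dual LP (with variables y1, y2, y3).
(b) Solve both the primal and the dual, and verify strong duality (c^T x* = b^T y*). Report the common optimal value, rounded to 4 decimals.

The standard primal-dual pair for 'max c^T x s.t. A x <= b, x >= 0' is:
  Dual:  min b^T y  s.t.  A^T y >= c,  y >= 0.

So the dual LP is:
  minimize  5y1 + 12y2 + 17y3
  subject to:
    y1 + y3 >= 2
    y2 + 2y3 >= 3
    y1, y2, y3 >= 0

Solving the primal: x* = (5, 6).
  primal value c^T x* = 28.
Solving the dual: y* = (0.5, 0, 1.5).
  dual value b^T y* = 28.
Strong duality: c^T x* = b^T y*. Confirmed.

28


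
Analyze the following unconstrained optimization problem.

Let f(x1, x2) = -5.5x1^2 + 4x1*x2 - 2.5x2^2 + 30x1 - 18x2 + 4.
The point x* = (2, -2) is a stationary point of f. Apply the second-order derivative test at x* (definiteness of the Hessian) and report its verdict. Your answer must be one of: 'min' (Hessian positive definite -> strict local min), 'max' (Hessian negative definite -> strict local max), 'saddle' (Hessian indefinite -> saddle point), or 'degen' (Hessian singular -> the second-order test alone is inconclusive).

Compute the Hessian H = grad^2 f:
  H = [[-11, 4], [4, -5]]
Verify stationarity: grad f(x*) = H x* + g = (0, 0).
Eigenvalues of H: -13, -3.
Both eigenvalues < 0, so H is negative definite -> x* is a strict local max.

max


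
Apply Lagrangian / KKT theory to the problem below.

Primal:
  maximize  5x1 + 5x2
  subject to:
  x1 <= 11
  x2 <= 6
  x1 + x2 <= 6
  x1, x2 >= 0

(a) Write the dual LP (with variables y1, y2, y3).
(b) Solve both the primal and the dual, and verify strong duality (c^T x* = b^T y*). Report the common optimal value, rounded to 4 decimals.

The standard primal-dual pair for 'max c^T x s.t. A x <= b, x >= 0' is:
  Dual:  min b^T y  s.t.  A^T y >= c,  y >= 0.

So the dual LP is:
  minimize  11y1 + 6y2 + 6y3
  subject to:
    y1 + y3 >= 5
    y2 + y3 >= 5
    y1, y2, y3 >= 0

Solving the primal: x* = (6, 0).
  primal value c^T x* = 30.
Solving the dual: y* = (0, 0, 5).
  dual value b^T y* = 30.
Strong duality: c^T x* = b^T y*. Confirmed.

30


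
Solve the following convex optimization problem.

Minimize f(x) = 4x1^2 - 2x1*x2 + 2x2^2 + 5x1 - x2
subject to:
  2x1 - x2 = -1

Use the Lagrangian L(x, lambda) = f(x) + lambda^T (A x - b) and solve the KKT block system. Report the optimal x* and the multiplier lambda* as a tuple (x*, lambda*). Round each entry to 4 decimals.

Form the Lagrangian:
  L(x, lambda) = (1/2) x^T Q x + c^T x + lambda^T (A x - b)
Stationarity (grad_x L = 0): Q x + c + A^T lambda = 0.
Primal feasibility: A x = b.

This gives the KKT block system:
  [ Q   A^T ] [ x     ]   [-c ]
  [ A    0  ] [ lambda ] = [ b ]

Solving the linear system:
  x*      = (-0.5625, -0.125)
  lambda* = (-0.375)
  f(x*)   = -1.5312

x* = (-0.5625, -0.125), lambda* = (-0.375)


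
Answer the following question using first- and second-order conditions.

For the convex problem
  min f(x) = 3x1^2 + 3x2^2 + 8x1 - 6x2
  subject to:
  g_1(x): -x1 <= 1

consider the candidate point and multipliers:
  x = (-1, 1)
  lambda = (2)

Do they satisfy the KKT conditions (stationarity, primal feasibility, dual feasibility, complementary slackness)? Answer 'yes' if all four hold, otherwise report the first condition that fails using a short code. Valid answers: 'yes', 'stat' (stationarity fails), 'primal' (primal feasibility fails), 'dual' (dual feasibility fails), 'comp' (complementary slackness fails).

Gradient of f: grad f(x) = Q x + c = (2, 0)
Constraint values g_i(x) = a_i^T x - b_i:
  g_1((-1, 1)) = 0
Stationarity residual: grad f(x) + sum_i lambda_i a_i = (0, 0)
  -> stationarity OK
Primal feasibility (all g_i <= 0): OK
Dual feasibility (all lambda_i >= 0): OK
Complementary slackness (lambda_i * g_i(x) = 0 for all i): OK

Verdict: yes, KKT holds.

yes


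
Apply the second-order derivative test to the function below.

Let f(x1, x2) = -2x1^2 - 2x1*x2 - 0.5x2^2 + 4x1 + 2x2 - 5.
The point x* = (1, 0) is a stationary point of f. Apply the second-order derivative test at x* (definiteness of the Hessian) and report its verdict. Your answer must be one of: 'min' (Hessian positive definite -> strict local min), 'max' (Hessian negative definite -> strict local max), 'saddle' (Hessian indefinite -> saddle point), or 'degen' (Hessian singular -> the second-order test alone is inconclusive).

Compute the Hessian H = grad^2 f:
  H = [[-4, -2], [-2, -1]]
Verify stationarity: grad f(x*) = H x* + g = (0, 0).
Eigenvalues of H: -5, 0.
H has a zero eigenvalue (singular; negative semidefinite but not definite), so H is neither positive definite, negative definite, nor indefinite. The second-order test alone is inconclusive -> degen.
(Indeed, f is constant along the null direction of H through x*, so x* is not a strict local extremum.)

degen


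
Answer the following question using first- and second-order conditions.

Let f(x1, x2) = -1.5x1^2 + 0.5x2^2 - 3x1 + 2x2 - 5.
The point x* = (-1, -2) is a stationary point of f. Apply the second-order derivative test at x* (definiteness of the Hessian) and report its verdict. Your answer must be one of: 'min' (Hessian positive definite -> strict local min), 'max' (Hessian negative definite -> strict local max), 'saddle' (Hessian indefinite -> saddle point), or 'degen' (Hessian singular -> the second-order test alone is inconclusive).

Compute the Hessian H = grad^2 f:
  H = [[-3, 0], [0, 1]]
Verify stationarity: grad f(x*) = H x* + g = (0, 0).
Eigenvalues of H: -3, 1.
Eigenvalues have mixed signs, so H is indefinite -> x* is a saddle point.

saddle


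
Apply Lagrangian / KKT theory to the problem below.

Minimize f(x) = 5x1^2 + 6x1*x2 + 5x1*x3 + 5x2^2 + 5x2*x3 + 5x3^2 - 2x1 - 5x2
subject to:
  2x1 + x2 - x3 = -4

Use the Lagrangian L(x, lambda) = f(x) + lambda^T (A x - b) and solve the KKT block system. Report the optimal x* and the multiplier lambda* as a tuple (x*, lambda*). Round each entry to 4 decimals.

Form the Lagrangian:
  L(x, lambda) = (1/2) x^T Q x + c^T x + lambda^T (A x - b)
Stationarity (grad_x L = 0): Q x + c + A^T lambda = 0.
Primal feasibility: A x = b.

This gives the KKT block system:
  [ Q   A^T ] [ x     ]   [-c ]
  [ A    0  ] [ lambda ] = [ b ]

Solving the linear system:
  x*      = (-1.6348, 0.401, 1.1313)
  lambda* = (5.1432)
  f(x*)   = 10.9189

x* = (-1.6348, 0.401, 1.1313), lambda* = (5.1432)


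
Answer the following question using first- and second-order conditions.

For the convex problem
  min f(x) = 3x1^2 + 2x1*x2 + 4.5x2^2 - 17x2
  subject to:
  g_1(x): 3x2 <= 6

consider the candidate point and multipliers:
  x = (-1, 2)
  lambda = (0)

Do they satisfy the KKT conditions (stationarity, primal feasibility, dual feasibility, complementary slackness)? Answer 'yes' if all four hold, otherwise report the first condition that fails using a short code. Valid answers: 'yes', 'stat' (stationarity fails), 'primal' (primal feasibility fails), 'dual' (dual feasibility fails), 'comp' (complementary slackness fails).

Gradient of f: grad f(x) = Q x + c = (-2, -1)
Constraint values g_i(x) = a_i^T x - b_i:
  g_1((-1, 2)) = 0
Stationarity residual: grad f(x) + sum_i lambda_i a_i = (-2, -1)
  -> stationarity FAILS
Primal feasibility (all g_i <= 0): OK
Dual feasibility (all lambda_i >= 0): OK
Complementary slackness (lambda_i * g_i(x) = 0 for all i): OK

Verdict: the first failing condition is stationarity -> stat.

stat


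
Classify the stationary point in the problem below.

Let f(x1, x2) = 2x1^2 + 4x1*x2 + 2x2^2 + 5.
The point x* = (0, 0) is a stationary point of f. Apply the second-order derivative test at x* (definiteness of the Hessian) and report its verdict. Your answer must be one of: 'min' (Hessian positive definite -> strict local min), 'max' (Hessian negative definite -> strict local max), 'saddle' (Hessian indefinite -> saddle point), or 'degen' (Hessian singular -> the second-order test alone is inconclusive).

Compute the Hessian H = grad^2 f:
  H = [[4, 4], [4, 4]]
Verify stationarity: grad f(x*) = H x* + g = (0, 0).
Eigenvalues of H: 0, 8.
H has a zero eigenvalue (singular; positive semidefinite but not definite), so H is neither positive definite, negative definite, nor indefinite. The second-order test alone is inconclusive -> degen.
(Indeed, f is constant along the null direction of H through x*, so x* is not a strict local extremum.)

degen


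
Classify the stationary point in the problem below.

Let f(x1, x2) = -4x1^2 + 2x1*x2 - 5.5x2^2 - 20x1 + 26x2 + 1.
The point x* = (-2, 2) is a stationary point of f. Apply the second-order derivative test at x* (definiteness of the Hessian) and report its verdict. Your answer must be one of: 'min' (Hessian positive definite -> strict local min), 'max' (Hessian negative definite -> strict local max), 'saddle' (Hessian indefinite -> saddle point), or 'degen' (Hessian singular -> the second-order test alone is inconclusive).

Compute the Hessian H = grad^2 f:
  H = [[-8, 2], [2, -11]]
Verify stationarity: grad f(x*) = H x* + g = (0, 0).
Eigenvalues of H: -12, -7.
Both eigenvalues < 0, so H is negative definite -> x* is a strict local max.

max


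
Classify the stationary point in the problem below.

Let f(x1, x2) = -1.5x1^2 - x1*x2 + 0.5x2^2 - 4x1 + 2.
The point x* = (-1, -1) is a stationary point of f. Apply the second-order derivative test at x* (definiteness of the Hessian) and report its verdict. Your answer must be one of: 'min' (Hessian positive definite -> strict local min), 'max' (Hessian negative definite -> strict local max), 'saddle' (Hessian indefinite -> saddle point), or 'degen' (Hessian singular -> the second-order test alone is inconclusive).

Compute the Hessian H = grad^2 f:
  H = [[-3, -1], [-1, 1]]
Verify stationarity: grad f(x*) = H x* + g = (0, 0).
Eigenvalues of H: -3.2361, 1.2361.
Eigenvalues have mixed signs, so H is indefinite -> x* is a saddle point.

saddle


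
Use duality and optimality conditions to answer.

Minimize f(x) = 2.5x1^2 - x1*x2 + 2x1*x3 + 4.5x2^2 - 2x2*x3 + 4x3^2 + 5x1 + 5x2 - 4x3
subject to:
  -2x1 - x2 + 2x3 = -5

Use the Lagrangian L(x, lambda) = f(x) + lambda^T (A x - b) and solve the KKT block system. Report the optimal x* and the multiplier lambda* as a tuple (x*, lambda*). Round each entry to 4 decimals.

Form the Lagrangian:
  L(x, lambda) = (1/2) x^T Q x + c^T x + lambda^T (A x - b)
Stationarity (grad_x L = 0): Q x + c + A^T lambda = 0.
Primal feasibility: A x = b.

This gives the KKT block system:
  [ Q   A^T ] [ x     ]   [-c ]
  [ A    0  ] [ lambda ] = [ b ]

Solving the linear system:
  x*      = (1.4228, -0.094, -1.1242)
  lambda* = (4.9799)
  f(x*)   = 18.0201

x* = (1.4228, -0.094, -1.1242), lambda* = (4.9799)


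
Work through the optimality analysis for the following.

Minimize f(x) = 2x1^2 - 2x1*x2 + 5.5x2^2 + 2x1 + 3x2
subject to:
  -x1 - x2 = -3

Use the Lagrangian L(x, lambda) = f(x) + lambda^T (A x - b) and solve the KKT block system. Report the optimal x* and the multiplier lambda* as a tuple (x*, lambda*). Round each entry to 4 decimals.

Form the Lagrangian:
  L(x, lambda) = (1/2) x^T Q x + c^T x + lambda^T (A x - b)
Stationarity (grad_x L = 0): Q x + c + A^T lambda = 0.
Primal feasibility: A x = b.

This gives the KKT block system:
  [ Q   A^T ] [ x     ]   [-c ]
  [ A    0  ] [ lambda ] = [ b ]

Solving the linear system:
  x*      = (2.1053, 0.8947)
  lambda* = (8.6316)
  f(x*)   = 16.3947

x* = (2.1053, 0.8947), lambda* = (8.6316)


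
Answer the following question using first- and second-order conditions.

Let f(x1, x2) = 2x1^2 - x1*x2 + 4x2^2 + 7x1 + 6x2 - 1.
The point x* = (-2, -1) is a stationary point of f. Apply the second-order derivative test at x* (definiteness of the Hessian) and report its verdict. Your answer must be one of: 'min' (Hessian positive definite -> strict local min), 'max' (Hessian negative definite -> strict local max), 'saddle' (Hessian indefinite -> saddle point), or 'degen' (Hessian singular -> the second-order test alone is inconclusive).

Compute the Hessian H = grad^2 f:
  H = [[4, -1], [-1, 8]]
Verify stationarity: grad f(x*) = H x* + g = (0, 0).
Eigenvalues of H: 3.7639, 8.2361.
Both eigenvalues > 0, so H is positive definite -> x* is a strict local min.

min


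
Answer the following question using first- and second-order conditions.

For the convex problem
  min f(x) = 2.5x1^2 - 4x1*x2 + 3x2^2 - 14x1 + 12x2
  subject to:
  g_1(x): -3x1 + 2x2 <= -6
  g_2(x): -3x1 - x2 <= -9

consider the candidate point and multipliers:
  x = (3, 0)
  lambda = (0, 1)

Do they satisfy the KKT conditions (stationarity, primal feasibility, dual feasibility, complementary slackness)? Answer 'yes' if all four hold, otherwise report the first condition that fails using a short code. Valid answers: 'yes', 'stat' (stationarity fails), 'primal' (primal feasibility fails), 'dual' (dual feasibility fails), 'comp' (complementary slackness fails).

Gradient of f: grad f(x) = Q x + c = (1, 0)
Constraint values g_i(x) = a_i^T x - b_i:
  g_1((3, 0)) = -3
  g_2((3, 0)) = 0
Stationarity residual: grad f(x) + sum_i lambda_i a_i = (-2, -1)
  -> stationarity FAILS
Primal feasibility (all g_i <= 0): OK
Dual feasibility (all lambda_i >= 0): OK
Complementary slackness (lambda_i * g_i(x) = 0 for all i): OK

Verdict: the first failing condition is stationarity -> stat.

stat


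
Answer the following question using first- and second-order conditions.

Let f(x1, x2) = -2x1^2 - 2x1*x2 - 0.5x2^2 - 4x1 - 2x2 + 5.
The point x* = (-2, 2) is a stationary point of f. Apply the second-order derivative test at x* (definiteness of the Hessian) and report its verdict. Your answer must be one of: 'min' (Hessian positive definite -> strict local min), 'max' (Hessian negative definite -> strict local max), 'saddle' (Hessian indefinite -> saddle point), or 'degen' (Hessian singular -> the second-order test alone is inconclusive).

Compute the Hessian H = grad^2 f:
  H = [[-4, -2], [-2, -1]]
Verify stationarity: grad f(x*) = H x* + g = (0, 0).
Eigenvalues of H: -5, 0.
H has a zero eigenvalue (singular; negative semidefinite but not definite), so H is neither positive definite, negative definite, nor indefinite. The second-order test alone is inconclusive -> degen.
(Indeed, f is constant along the null direction of H through x*, so x* is not a strict local extremum.)

degen


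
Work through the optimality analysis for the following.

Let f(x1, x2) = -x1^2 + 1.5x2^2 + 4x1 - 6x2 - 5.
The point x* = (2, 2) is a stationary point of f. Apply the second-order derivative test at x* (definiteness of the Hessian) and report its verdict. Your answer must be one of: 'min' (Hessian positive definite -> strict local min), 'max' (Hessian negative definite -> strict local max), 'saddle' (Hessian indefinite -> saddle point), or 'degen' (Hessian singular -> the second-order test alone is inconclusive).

Compute the Hessian H = grad^2 f:
  H = [[-2, 0], [0, 3]]
Verify stationarity: grad f(x*) = H x* + g = (0, 0).
Eigenvalues of H: -2, 3.
Eigenvalues have mixed signs, so H is indefinite -> x* is a saddle point.

saddle


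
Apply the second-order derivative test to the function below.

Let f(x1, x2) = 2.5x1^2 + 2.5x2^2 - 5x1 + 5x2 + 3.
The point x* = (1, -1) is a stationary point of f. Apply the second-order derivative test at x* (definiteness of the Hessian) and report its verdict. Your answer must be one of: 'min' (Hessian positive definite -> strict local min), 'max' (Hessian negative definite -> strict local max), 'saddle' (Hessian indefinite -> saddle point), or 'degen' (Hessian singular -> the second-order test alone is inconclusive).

Compute the Hessian H = grad^2 f:
  H = [[5, 0], [0, 5]]
Verify stationarity: grad f(x*) = H x* + g = (0, 0).
Eigenvalues of H: 5, 5.
Both eigenvalues > 0, so H is positive definite -> x* is a strict local min.

min


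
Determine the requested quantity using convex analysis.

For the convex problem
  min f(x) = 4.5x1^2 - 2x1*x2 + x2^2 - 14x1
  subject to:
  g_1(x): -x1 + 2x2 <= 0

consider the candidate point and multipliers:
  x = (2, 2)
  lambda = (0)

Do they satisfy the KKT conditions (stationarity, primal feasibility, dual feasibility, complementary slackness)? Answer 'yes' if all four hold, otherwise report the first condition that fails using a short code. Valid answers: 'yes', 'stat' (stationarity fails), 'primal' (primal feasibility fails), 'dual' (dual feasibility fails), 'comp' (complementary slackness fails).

Gradient of f: grad f(x) = Q x + c = (0, 0)
Constraint values g_i(x) = a_i^T x - b_i:
  g_1((2, 2)) = 2
Stationarity residual: grad f(x) + sum_i lambda_i a_i = (0, 0)
  -> stationarity OK
Primal feasibility (all g_i <= 0): FAILS
Dual feasibility (all lambda_i >= 0): OK
Complementary slackness (lambda_i * g_i(x) = 0 for all i): OK

Verdict: the first failing condition is primal_feasibility -> primal.

primal


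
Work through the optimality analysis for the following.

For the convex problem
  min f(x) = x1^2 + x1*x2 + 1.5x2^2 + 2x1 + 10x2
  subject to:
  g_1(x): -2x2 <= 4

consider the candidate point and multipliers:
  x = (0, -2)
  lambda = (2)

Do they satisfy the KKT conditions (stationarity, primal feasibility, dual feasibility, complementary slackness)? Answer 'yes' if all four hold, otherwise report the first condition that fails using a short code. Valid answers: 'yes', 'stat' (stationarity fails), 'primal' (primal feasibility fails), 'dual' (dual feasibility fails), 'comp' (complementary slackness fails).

Gradient of f: grad f(x) = Q x + c = (0, 4)
Constraint values g_i(x) = a_i^T x - b_i:
  g_1((0, -2)) = 0
Stationarity residual: grad f(x) + sum_i lambda_i a_i = (0, 0)
  -> stationarity OK
Primal feasibility (all g_i <= 0): OK
Dual feasibility (all lambda_i >= 0): OK
Complementary slackness (lambda_i * g_i(x) = 0 for all i): OK

Verdict: yes, KKT holds.

yes


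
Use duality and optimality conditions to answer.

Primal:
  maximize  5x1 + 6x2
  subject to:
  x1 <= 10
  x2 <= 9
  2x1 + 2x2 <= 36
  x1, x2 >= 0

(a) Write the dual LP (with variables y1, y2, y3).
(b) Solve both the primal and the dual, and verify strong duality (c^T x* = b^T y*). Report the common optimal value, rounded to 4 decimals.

The standard primal-dual pair for 'max c^T x s.t. A x <= b, x >= 0' is:
  Dual:  min b^T y  s.t.  A^T y >= c,  y >= 0.

So the dual LP is:
  minimize  10y1 + 9y2 + 36y3
  subject to:
    y1 + 2y3 >= 5
    y2 + 2y3 >= 6
    y1, y2, y3 >= 0

Solving the primal: x* = (9, 9).
  primal value c^T x* = 99.
Solving the dual: y* = (0, 1, 2.5).
  dual value b^T y* = 99.
Strong duality: c^T x* = b^T y*. Confirmed.

99


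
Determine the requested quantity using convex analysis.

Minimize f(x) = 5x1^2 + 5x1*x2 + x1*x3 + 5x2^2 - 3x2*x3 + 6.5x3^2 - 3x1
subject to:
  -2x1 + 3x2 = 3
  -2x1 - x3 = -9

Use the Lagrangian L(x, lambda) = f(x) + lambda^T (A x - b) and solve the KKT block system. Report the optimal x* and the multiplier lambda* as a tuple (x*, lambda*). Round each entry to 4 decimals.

Form the Lagrangian:
  L(x, lambda) = (1/2) x^T Q x + c^T x + lambda^T (A x - b)
Stationarity (grad_x L = 0): Q x + c + A^T lambda = 0.
Primal feasibility: A x = b.

This gives the KKT block system:
  [ Q   A^T ] [ x     ]   [-c ]
  [ A    0  ] [ lambda ] = [ b ]

Solving the linear system:
  x*      = (2.9611, 2.9741, 3.0778)
  lambda* = (-11.7709, 34.0504)
  f(x*)   = 166.4416

x* = (2.9611, 2.9741, 3.0778), lambda* = (-11.7709, 34.0504)


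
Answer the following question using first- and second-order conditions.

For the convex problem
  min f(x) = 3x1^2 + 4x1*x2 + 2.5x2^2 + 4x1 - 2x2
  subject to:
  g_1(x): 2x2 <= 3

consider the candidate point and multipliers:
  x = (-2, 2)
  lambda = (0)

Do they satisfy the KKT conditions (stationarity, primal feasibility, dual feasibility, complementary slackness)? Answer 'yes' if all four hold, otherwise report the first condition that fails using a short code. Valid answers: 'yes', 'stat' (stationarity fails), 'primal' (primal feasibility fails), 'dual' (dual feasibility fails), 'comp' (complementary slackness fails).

Gradient of f: grad f(x) = Q x + c = (0, 0)
Constraint values g_i(x) = a_i^T x - b_i:
  g_1((-2, 2)) = 1
Stationarity residual: grad f(x) + sum_i lambda_i a_i = (0, 0)
  -> stationarity OK
Primal feasibility (all g_i <= 0): FAILS
Dual feasibility (all lambda_i >= 0): OK
Complementary slackness (lambda_i * g_i(x) = 0 for all i): OK

Verdict: the first failing condition is primal_feasibility -> primal.

primal


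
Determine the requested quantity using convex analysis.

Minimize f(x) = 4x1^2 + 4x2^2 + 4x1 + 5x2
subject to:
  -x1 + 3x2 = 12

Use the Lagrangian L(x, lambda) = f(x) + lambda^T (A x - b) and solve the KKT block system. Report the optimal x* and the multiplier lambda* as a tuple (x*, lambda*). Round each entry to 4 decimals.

Form the Lagrangian:
  L(x, lambda) = (1/2) x^T Q x + c^T x + lambda^T (A x - b)
Stationarity (grad_x L = 0): Q x + c + A^T lambda = 0.
Primal feasibility: A x = b.

This gives the KKT block system:
  [ Q   A^T ] [ x     ]   [-c ]
  [ A    0  ] [ lambda ] = [ b ]

Solving the linear system:
  x*      = (-1.8375, 3.3875)
  lambda* = (-10.7)
  f(x*)   = 68.9937

x* = (-1.8375, 3.3875), lambda* = (-10.7)


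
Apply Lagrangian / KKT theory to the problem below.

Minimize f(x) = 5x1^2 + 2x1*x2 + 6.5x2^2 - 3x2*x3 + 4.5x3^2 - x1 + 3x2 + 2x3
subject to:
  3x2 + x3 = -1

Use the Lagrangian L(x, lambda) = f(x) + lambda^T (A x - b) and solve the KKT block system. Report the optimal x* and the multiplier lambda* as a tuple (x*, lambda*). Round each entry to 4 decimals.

Form the Lagrangian:
  L(x, lambda) = (1/2) x^T Q x + c^T x + lambda^T (A x - b)
Stationarity (grad_x L = 0): Q x + c + A^T lambda = 0.
Primal feasibility: A x = b.

This gives the KKT block system:
  [ Q   A^T ] [ x     ]   [-c ]
  [ A    0  ] [ lambda ] = [ b ]

Solving the linear system:
  x*      = (0.1487, -0.2437, -0.2688)
  lambda* = (-0.3118)
  f(x*)   = -0.8647

x* = (0.1487, -0.2437, -0.2688), lambda* = (-0.3118)


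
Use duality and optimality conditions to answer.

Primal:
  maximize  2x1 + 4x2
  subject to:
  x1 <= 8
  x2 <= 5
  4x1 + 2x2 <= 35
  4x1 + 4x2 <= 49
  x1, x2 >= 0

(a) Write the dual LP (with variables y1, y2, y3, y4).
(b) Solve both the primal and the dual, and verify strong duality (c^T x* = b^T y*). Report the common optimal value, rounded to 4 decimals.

The standard primal-dual pair for 'max c^T x s.t. A x <= b, x >= 0' is:
  Dual:  min b^T y  s.t.  A^T y >= c,  y >= 0.

So the dual LP is:
  minimize  8y1 + 5y2 + 35y3 + 49y4
  subject to:
    y1 + 4y3 + 4y4 >= 2
    y2 + 2y3 + 4y4 >= 4
    y1, y2, y3, y4 >= 0

Solving the primal: x* = (6.25, 5).
  primal value c^T x* = 32.5.
Solving the dual: y* = (0, 3, 0.5, 0).
  dual value b^T y* = 32.5.
Strong duality: c^T x* = b^T y*. Confirmed.

32.5


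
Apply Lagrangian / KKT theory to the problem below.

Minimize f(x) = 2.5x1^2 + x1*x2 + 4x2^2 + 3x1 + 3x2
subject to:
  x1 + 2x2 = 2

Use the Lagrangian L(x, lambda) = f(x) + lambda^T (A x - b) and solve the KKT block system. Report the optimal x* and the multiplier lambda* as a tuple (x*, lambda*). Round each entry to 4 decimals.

Form the Lagrangian:
  L(x, lambda) = (1/2) x^T Q x + c^T x + lambda^T (A x - b)
Stationarity (grad_x L = 0): Q x + c + A^T lambda = 0.
Primal feasibility: A x = b.

This gives the KKT block system:
  [ Q   A^T ] [ x     ]   [-c ]
  [ A    0  ] [ lambda ] = [ b ]

Solving the linear system:
  x*      = (0.25, 0.875)
  lambda* = (-5.125)
  f(x*)   = 6.8125

x* = (0.25, 0.875), lambda* = (-5.125)


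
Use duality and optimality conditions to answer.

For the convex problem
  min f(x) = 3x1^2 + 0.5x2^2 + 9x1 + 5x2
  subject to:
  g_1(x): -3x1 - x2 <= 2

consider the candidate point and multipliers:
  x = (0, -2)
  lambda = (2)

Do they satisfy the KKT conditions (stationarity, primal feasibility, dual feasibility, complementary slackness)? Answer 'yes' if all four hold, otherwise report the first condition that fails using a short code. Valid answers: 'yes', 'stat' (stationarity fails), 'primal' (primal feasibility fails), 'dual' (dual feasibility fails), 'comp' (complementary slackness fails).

Gradient of f: grad f(x) = Q x + c = (9, 3)
Constraint values g_i(x) = a_i^T x - b_i:
  g_1((0, -2)) = 0
Stationarity residual: grad f(x) + sum_i lambda_i a_i = (3, 1)
  -> stationarity FAILS
Primal feasibility (all g_i <= 0): OK
Dual feasibility (all lambda_i >= 0): OK
Complementary slackness (lambda_i * g_i(x) = 0 for all i): OK

Verdict: the first failing condition is stationarity -> stat.

stat


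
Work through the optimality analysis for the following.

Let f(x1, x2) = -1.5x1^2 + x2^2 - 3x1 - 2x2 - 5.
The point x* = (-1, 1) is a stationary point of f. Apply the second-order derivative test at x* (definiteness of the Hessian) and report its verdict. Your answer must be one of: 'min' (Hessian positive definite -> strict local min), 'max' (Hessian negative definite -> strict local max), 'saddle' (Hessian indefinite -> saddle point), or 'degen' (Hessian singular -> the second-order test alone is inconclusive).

Compute the Hessian H = grad^2 f:
  H = [[-3, 0], [0, 2]]
Verify stationarity: grad f(x*) = H x* + g = (0, 0).
Eigenvalues of H: -3, 2.
Eigenvalues have mixed signs, so H is indefinite -> x* is a saddle point.

saddle


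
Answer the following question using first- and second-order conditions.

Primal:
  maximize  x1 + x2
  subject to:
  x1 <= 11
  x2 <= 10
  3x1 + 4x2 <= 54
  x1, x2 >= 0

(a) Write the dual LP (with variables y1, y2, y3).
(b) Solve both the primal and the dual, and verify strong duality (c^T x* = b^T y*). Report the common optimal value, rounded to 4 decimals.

The standard primal-dual pair for 'max c^T x s.t. A x <= b, x >= 0' is:
  Dual:  min b^T y  s.t.  A^T y >= c,  y >= 0.

So the dual LP is:
  minimize  11y1 + 10y2 + 54y3
  subject to:
    y1 + 3y3 >= 1
    y2 + 4y3 >= 1
    y1, y2, y3 >= 0

Solving the primal: x* = (11, 5.25).
  primal value c^T x* = 16.25.
Solving the dual: y* = (0.25, 0, 0.25).
  dual value b^T y* = 16.25.
Strong duality: c^T x* = b^T y*. Confirmed.

16.25


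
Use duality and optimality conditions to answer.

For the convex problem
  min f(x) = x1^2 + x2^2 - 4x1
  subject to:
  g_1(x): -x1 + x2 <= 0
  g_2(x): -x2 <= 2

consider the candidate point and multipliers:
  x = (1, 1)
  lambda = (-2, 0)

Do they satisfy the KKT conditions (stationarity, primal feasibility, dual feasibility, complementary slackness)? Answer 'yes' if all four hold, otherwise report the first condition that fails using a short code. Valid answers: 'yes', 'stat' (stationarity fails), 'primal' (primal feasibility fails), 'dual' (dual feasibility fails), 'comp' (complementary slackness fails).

Gradient of f: grad f(x) = Q x + c = (-2, 2)
Constraint values g_i(x) = a_i^T x - b_i:
  g_1((1, 1)) = 0
  g_2((1, 1)) = -3
Stationarity residual: grad f(x) + sum_i lambda_i a_i = (0, 0)
  -> stationarity OK
Primal feasibility (all g_i <= 0): OK
Dual feasibility (all lambda_i >= 0): FAILS
Complementary slackness (lambda_i * g_i(x) = 0 for all i): OK

Verdict: the first failing condition is dual_feasibility -> dual.

dual


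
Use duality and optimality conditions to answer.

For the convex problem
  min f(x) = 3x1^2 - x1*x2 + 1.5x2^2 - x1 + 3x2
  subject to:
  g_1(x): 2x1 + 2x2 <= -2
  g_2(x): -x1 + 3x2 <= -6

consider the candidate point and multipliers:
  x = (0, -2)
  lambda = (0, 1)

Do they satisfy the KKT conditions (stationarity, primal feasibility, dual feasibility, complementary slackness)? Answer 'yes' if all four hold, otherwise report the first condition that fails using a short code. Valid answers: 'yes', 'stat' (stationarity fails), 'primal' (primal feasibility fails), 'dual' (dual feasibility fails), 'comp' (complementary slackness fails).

Gradient of f: grad f(x) = Q x + c = (1, -3)
Constraint values g_i(x) = a_i^T x - b_i:
  g_1((0, -2)) = -2
  g_2((0, -2)) = 0
Stationarity residual: grad f(x) + sum_i lambda_i a_i = (0, 0)
  -> stationarity OK
Primal feasibility (all g_i <= 0): OK
Dual feasibility (all lambda_i >= 0): OK
Complementary slackness (lambda_i * g_i(x) = 0 for all i): OK

Verdict: yes, KKT holds.

yes


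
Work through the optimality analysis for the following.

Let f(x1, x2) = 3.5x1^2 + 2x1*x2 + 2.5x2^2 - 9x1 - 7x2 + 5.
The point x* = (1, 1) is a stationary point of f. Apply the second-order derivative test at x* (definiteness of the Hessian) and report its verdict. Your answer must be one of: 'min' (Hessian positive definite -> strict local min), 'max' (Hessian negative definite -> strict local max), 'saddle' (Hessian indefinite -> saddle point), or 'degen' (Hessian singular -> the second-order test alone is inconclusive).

Compute the Hessian H = grad^2 f:
  H = [[7, 2], [2, 5]]
Verify stationarity: grad f(x*) = H x* + g = (0, 0).
Eigenvalues of H: 3.7639, 8.2361.
Both eigenvalues > 0, so H is positive definite -> x* is a strict local min.

min


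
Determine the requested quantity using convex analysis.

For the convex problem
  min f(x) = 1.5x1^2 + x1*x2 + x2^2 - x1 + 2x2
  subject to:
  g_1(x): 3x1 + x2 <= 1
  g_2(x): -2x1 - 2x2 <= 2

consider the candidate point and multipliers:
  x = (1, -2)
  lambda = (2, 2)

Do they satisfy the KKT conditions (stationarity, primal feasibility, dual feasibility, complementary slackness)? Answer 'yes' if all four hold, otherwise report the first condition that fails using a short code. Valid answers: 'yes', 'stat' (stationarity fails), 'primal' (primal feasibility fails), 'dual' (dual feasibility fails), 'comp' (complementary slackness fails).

Gradient of f: grad f(x) = Q x + c = (0, -1)
Constraint values g_i(x) = a_i^T x - b_i:
  g_1((1, -2)) = 0
  g_2((1, -2)) = 0
Stationarity residual: grad f(x) + sum_i lambda_i a_i = (2, -3)
  -> stationarity FAILS
Primal feasibility (all g_i <= 0): OK
Dual feasibility (all lambda_i >= 0): OK
Complementary slackness (lambda_i * g_i(x) = 0 for all i): OK

Verdict: the first failing condition is stationarity -> stat.

stat


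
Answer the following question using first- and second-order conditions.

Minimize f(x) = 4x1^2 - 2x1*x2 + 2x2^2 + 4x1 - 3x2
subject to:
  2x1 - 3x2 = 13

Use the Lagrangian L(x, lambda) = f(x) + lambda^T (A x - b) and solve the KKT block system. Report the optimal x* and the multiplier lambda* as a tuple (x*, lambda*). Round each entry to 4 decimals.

Form the Lagrangian:
  L(x, lambda) = (1/2) x^T Q x + c^T x + lambda^T (A x - b)
Stationarity (grad_x L = 0): Q x + c + A^T lambda = 0.
Primal feasibility: A x = b.

This gives the KKT block system:
  [ Q   A^T ] [ x     ]   [-c ]
  [ A    0  ] [ lambda ] = [ b ]

Solving the linear system:
  x*      = (0.125, -4.25)
  lambda* = (-6.75)
  f(x*)   = 50.5

x* = (0.125, -4.25), lambda* = (-6.75)


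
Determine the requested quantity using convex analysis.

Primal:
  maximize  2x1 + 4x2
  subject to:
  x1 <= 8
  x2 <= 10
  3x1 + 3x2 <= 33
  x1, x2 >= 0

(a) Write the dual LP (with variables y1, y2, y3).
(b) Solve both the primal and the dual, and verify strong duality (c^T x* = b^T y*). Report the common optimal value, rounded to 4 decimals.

The standard primal-dual pair for 'max c^T x s.t. A x <= b, x >= 0' is:
  Dual:  min b^T y  s.t.  A^T y >= c,  y >= 0.

So the dual LP is:
  minimize  8y1 + 10y2 + 33y3
  subject to:
    y1 + 3y3 >= 2
    y2 + 3y3 >= 4
    y1, y2, y3 >= 0

Solving the primal: x* = (1, 10).
  primal value c^T x* = 42.
Solving the dual: y* = (0, 2, 0.6667).
  dual value b^T y* = 42.
Strong duality: c^T x* = b^T y*. Confirmed.

42


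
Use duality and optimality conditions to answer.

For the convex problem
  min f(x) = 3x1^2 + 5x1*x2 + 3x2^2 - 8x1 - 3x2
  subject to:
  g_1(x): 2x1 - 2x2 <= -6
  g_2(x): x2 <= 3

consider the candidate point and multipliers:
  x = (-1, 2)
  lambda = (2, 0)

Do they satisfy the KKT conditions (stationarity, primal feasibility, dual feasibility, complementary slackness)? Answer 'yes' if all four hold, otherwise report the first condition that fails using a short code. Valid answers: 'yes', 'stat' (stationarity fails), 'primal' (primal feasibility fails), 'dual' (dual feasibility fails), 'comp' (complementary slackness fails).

Gradient of f: grad f(x) = Q x + c = (-4, 4)
Constraint values g_i(x) = a_i^T x - b_i:
  g_1((-1, 2)) = 0
  g_2((-1, 2)) = -1
Stationarity residual: grad f(x) + sum_i lambda_i a_i = (0, 0)
  -> stationarity OK
Primal feasibility (all g_i <= 0): OK
Dual feasibility (all lambda_i >= 0): OK
Complementary slackness (lambda_i * g_i(x) = 0 for all i): OK

Verdict: yes, KKT holds.

yes


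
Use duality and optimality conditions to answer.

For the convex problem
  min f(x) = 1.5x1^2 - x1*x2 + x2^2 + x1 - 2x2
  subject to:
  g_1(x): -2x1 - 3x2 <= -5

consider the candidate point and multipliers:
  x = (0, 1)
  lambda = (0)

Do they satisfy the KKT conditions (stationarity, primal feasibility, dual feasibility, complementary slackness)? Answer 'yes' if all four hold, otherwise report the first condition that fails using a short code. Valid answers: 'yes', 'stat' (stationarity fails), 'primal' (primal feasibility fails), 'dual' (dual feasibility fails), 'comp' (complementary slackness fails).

Gradient of f: grad f(x) = Q x + c = (0, 0)
Constraint values g_i(x) = a_i^T x - b_i:
  g_1((0, 1)) = 2
Stationarity residual: grad f(x) + sum_i lambda_i a_i = (0, 0)
  -> stationarity OK
Primal feasibility (all g_i <= 0): FAILS
Dual feasibility (all lambda_i >= 0): OK
Complementary slackness (lambda_i * g_i(x) = 0 for all i): OK

Verdict: the first failing condition is primal_feasibility -> primal.

primal


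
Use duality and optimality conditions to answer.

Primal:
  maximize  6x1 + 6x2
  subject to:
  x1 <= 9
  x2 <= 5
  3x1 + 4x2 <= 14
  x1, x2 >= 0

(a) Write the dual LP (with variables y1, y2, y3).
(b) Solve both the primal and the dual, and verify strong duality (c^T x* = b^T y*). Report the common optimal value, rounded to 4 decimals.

The standard primal-dual pair for 'max c^T x s.t. A x <= b, x >= 0' is:
  Dual:  min b^T y  s.t.  A^T y >= c,  y >= 0.

So the dual LP is:
  minimize  9y1 + 5y2 + 14y3
  subject to:
    y1 + 3y3 >= 6
    y2 + 4y3 >= 6
    y1, y2, y3 >= 0

Solving the primal: x* = (4.6667, 0).
  primal value c^T x* = 28.
Solving the dual: y* = (0, 0, 2).
  dual value b^T y* = 28.
Strong duality: c^T x* = b^T y*. Confirmed.

28


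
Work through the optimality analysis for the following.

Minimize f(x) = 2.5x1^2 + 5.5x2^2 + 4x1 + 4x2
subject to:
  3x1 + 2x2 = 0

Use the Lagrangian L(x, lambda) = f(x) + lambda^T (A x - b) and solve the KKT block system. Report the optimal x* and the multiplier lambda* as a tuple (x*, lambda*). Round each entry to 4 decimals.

Form the Lagrangian:
  L(x, lambda) = (1/2) x^T Q x + c^T x + lambda^T (A x - b)
Stationarity (grad_x L = 0): Q x + c + A^T lambda = 0.
Primal feasibility: A x = b.

This gives the KKT block system:
  [ Q   A^T ] [ x     ]   [-c ]
  [ A    0  ] [ lambda ] = [ b ]

Solving the linear system:
  x*      = (0.0672, -0.1008)
  lambda* = (-1.4454)
  f(x*)   = -0.0672

x* = (0.0672, -0.1008), lambda* = (-1.4454)
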